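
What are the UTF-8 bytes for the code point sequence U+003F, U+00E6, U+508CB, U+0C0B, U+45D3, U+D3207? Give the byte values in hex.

U+003F: 1-byte form → 3F.
U+00E6: 2-byte form → C3 A6.
U+508CB: 4-byte form → F1 90 A3 8B.
U+0C0B: 3-byte form → E0 B0 8B.
U+45D3: 3-byte form → E4 97 93.
U+D3207: 4-byte form → F3 93 88 87.
Concatenated (17 bytes): 3F C3 A6 F1 90 A3 8B E0 B0 8B E4 97 93 F3 93 88 87.

3F C3 A6 F1 90 A3 8B E0 B0 8B E4 97 93 F3 93 88 87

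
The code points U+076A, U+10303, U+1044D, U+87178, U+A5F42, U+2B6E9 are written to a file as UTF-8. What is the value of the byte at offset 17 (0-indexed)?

U+076A → 2-byte form DD AA at offsets 0–1.
U+10303 → 4-byte form F0 90 8C 83 at offsets 2–5.
U+1044D → 4-byte form F0 90 91 8D at offsets 6–9.
U+87178 → 4-byte form F2 87 85 B8 at offsets 10–13.
U+A5F42 → 4-byte form F2 A5 BD 82 at offsets 14–17.
Offset 17 falls in char 5's range; it's byte 4 of F2 A5 BD 82 = 0x82.

0x82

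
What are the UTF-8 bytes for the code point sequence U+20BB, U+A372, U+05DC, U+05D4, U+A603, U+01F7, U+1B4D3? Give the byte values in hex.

U+20BB: 3-byte form → E2 82 BB.
U+A372: 3-byte form → EA 8D B2.
U+05DC: 2-byte form → D7 9C.
U+05D4: 2-byte form → D7 94.
U+A603: 3-byte form → EA 98 83.
U+01F7: 2-byte form → C7 B7.
U+1B4D3: 4-byte form → F0 9B 93 93.
Concatenated (19 bytes): E2 82 BB EA 8D B2 D7 9C D7 94 EA 98 83 C7 B7 F0 9B 93 93.

E2 82 BB EA 8D B2 D7 9C D7 94 EA 98 83 C7 B7 F0 9B 93 93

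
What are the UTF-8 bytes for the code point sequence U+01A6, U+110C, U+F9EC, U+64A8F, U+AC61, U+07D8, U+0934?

C6 A6 E1 84 8C EF A7 AC F1 A4 AA 8F EA B1 A1 DF 98 E0 A4 B4

U+01A6: 2-byte form → C6 A6.
U+110C: 3-byte form → E1 84 8C.
U+F9EC: 3-byte form → EF A7 AC.
U+64A8F: 4-byte form → F1 A4 AA 8F.
U+AC61: 3-byte form → EA B1 A1.
U+07D8: 2-byte form → DF 98.
U+0934: 3-byte form → E0 A4 B4.
Concatenated (20 bytes): C6 A6 E1 84 8C EF A7 AC F1 A4 AA 8F EA B1 A1 DF 98 E0 A4 B4.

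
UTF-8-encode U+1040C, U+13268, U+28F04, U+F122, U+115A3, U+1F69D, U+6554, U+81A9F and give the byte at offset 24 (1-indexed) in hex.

1-indexed offset 24 is 0-indexed offset 23.
U+1040C → 4-byte form F0 90 90 8C at offsets 0–3.
U+13268 → 4-byte form F0 93 89 A8 at offsets 4–7.
U+28F04 → 4-byte form F0 A8 BC 84 at offsets 8–11.
U+F122 → 3-byte form EF 84 A2 at offsets 12–14.
U+115A3 → 4-byte form F0 91 96 A3 at offsets 15–18.
U+1F69D → 4-byte form F0 9F 9A 9D at offsets 19–22.
U+6554 → 3-byte form E6 95 94 at offsets 23–25.
Offset 23 falls in char 7's range; it's byte 1 of E6 95 94 = 0xE6.

0xE6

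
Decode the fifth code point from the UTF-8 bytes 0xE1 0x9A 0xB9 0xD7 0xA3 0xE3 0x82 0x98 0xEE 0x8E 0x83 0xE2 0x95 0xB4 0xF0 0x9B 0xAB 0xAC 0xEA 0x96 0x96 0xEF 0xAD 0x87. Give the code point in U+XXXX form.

Offset 0: leading byte 0xE1 = 11100001 → 3-byte char #1 = E1 9A B9.
Offset 3: leading byte 0xD7 = 11010111 → 2-byte char #2 = D7 A3.
Offset 5: leading byte 0xE3 = 11100011 → 3-byte char #3 = E3 82 98.
Offset 8: leading byte 0xEE = 11101110 → 3-byte char #4 = EE 8E 83.
Offset 11: leading byte 0xE2 = 11100010 → 3-byte char #5 = E2 95 B4.
Leading byte 0xE2 = 11100010 matches 1110xxxx → 3-byte sequence.
Byte 1: 0xE2 = 11100010, payload 0010 (4 bits).
Byte 2: 0x95 = 10010101 (10xxxxxx ✓), payload 010101.
Byte 3: 0xB4 = 10110100 (10xxxxxx ✓), payload 110100.
Concatenate: 0010010101110100 = 0x2574 (16 bits → U+2574).

U+2574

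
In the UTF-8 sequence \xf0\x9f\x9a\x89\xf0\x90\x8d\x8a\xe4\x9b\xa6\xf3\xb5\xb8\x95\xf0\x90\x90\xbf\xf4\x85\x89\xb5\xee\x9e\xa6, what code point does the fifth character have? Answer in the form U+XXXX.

U+1043F

Offset 0: leading byte 0xF0 = 11110000 → 4-byte char #1 = F0 9F 9A 89.
Offset 4: leading byte 0xF0 = 11110000 → 4-byte char #2 = F0 90 8D 8A.
Offset 8: leading byte 0xE4 = 11100100 → 3-byte char #3 = E4 9B A6.
Offset 11: leading byte 0xF3 = 11110011 → 4-byte char #4 = F3 B5 B8 95.
Offset 15: leading byte 0xF0 = 11110000 → 4-byte char #5 = F0 90 90 BF.
Leading byte 0xF0 = 11110000 matches 11110xxx → 4-byte sequence.
Byte 1: 0xF0 = 11110000, payload 000 (3 bits).
Byte 2: 0x90 = 10010000 (10xxxxxx ✓), payload 010000.
Byte 3: 0x90 = 10010000 (10xxxxxx ✓), payload 010000.
Byte 4: 0xBF = 10111111 (10xxxxxx ✓), payload 111111.
Concatenate: 000010000010000111111 = 0x1043F (21 bits → U+1043F).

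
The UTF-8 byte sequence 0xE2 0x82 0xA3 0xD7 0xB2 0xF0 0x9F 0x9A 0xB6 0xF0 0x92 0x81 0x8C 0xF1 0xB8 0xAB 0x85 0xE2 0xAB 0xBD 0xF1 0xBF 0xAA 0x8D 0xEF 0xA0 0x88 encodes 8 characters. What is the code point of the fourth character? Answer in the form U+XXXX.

Offset 0: leading byte 0xE2 = 11100010 → 3-byte char #1 = E2 82 A3.
Offset 3: leading byte 0xD7 = 11010111 → 2-byte char #2 = D7 B2.
Offset 5: leading byte 0xF0 = 11110000 → 4-byte char #3 = F0 9F 9A B6.
Offset 9: leading byte 0xF0 = 11110000 → 4-byte char #4 = F0 92 81 8C.
Leading byte 0xF0 = 11110000 matches 11110xxx → 4-byte sequence.
Byte 1: 0xF0 = 11110000, payload 000 (3 bits).
Byte 2: 0x92 = 10010010 (10xxxxxx ✓), payload 010010.
Byte 3: 0x81 = 10000001 (10xxxxxx ✓), payload 000001.
Byte 4: 0x8C = 10001100 (10xxxxxx ✓), payload 001100.
Concatenate: 000010010000001001100 = 0x1204C (21 bits → U+1204C).

U+1204C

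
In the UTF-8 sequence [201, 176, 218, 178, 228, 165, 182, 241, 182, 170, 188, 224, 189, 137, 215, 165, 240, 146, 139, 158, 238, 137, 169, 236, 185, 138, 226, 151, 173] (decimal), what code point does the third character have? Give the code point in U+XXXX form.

U+4976

Offset 0: leading byte 0xC9 = 11001001 → 2-byte char #1 = C9 B0.
Offset 2: leading byte 0xDA = 11011010 → 2-byte char #2 = DA B2.
Offset 4: leading byte 0xE4 = 11100100 → 3-byte char #3 = E4 A5 B6.
Leading byte 0xE4 = 11100100 matches 1110xxxx → 3-byte sequence.
Byte 1: 0xE4 = 11100100, payload 0100 (4 bits).
Byte 2: 0xA5 = 10100101 (10xxxxxx ✓), payload 100101.
Byte 3: 0xB6 = 10110110 (10xxxxxx ✓), payload 110110.
Concatenate: 0100100101110110 = 0x4976 (16 bits → U+4976).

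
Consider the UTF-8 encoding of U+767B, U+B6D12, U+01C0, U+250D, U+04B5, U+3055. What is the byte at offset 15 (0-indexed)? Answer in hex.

0x81

U+767B → 3-byte form E7 99 BB at offsets 0–2.
U+B6D12 → 4-byte form F2 B6 B4 92 at offsets 3–6.
U+01C0 → 2-byte form C7 80 at offsets 7–8.
U+250D → 3-byte form E2 94 8D at offsets 9–11.
U+04B5 → 2-byte form D2 B5 at offsets 12–13.
U+3055 → 3-byte form E3 81 95 at offsets 14–16.
Offset 15 falls in char 6's range; it's byte 2 of E3 81 95 = 0x81.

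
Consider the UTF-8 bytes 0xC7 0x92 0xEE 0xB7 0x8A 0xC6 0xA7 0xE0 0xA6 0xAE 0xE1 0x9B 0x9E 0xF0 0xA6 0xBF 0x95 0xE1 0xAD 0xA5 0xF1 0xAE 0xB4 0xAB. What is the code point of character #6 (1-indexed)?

U+26FD5

Offset 0: leading byte 0xC7 = 11000111 → 2-byte char #1 = C7 92.
Offset 2: leading byte 0xEE = 11101110 → 3-byte char #2 = EE B7 8A.
Offset 5: leading byte 0xC6 = 11000110 → 2-byte char #3 = C6 A7.
Offset 7: leading byte 0xE0 = 11100000 → 3-byte char #4 = E0 A6 AE.
Offset 10: leading byte 0xE1 = 11100001 → 3-byte char #5 = E1 9B 9E.
Offset 13: leading byte 0xF0 = 11110000 → 4-byte char #6 = F0 A6 BF 95.
Leading byte 0xF0 = 11110000 matches 11110xxx → 4-byte sequence.
Byte 1: 0xF0 = 11110000, payload 000 (3 bits).
Byte 2: 0xA6 = 10100110 (10xxxxxx ✓), payload 100110.
Byte 3: 0xBF = 10111111 (10xxxxxx ✓), payload 111111.
Byte 4: 0x95 = 10010101 (10xxxxxx ✓), payload 010101.
Concatenate: 000100110111111010101 = 0x26FD5 (21 bits → U+26FD5).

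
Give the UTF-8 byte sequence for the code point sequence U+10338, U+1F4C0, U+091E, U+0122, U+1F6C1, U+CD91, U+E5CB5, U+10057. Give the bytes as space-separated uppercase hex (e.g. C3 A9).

F0 90 8C B8 F0 9F 93 80 E0 A4 9E C4 A2 F0 9F 9B 81 EC B6 91 F3 A5 B2 B5 F0 90 81 97

U+10338: 4-byte form → F0 90 8C B8.
U+1F4C0: 4-byte form → F0 9F 93 80.
U+091E: 3-byte form → E0 A4 9E.
U+0122: 2-byte form → C4 A2.
U+1F6C1: 4-byte form → F0 9F 9B 81.
U+CD91: 3-byte form → EC B6 91.
U+E5CB5: 4-byte form → F3 A5 B2 B5.
U+10057: 4-byte form → F0 90 81 97.
Concatenated (28 bytes): F0 90 8C B8 F0 9F 93 80 E0 A4 9E C4 A2 F0 9F 9B 81 EC B6 91 F3 A5 B2 B5 F0 90 81 97.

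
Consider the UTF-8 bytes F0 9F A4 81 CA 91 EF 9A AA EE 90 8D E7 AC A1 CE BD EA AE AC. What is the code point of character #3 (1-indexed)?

U+F6AA

Offset 0: leading byte 0xF0 = 11110000 → 4-byte char #1 = F0 9F A4 81.
Offset 4: leading byte 0xCA = 11001010 → 2-byte char #2 = CA 91.
Offset 6: leading byte 0xEF = 11101111 → 3-byte char #3 = EF 9A AA.
Leading byte 0xEF = 11101111 matches 1110xxxx → 3-byte sequence.
Byte 1: 0xEF = 11101111, payload 1111 (4 bits).
Byte 2: 0x9A = 10011010 (10xxxxxx ✓), payload 011010.
Byte 3: 0xAA = 10101010 (10xxxxxx ✓), payload 101010.
Concatenate: 1111011010101010 = 0xF6AA (16 bits → U+F6AA).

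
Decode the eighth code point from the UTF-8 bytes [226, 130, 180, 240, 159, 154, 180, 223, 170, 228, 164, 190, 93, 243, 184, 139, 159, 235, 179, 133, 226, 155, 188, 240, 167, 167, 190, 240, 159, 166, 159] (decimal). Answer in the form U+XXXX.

U+26FC

Offset 0: leading byte 0xE2 = 11100010 → 3-byte char #1 = E2 82 B4.
Offset 3: leading byte 0xF0 = 11110000 → 4-byte char #2 = F0 9F 9A B4.
Offset 7: leading byte 0xDF = 11011111 → 2-byte char #3 = DF AA.
Offset 9: leading byte 0xE4 = 11100100 → 3-byte char #4 = E4 A4 BE.
Offset 12: leading byte 0x5D = 01011101 → 1-byte char #5 = 5D.
Offset 13: leading byte 0xF3 = 11110011 → 4-byte char #6 = F3 B8 8B 9F.
Offset 17: leading byte 0xEB = 11101011 → 3-byte char #7 = EB B3 85.
Offset 20: leading byte 0xE2 = 11100010 → 3-byte char #8 = E2 9B BC.
Leading byte 0xE2 = 11100010 matches 1110xxxx → 3-byte sequence.
Byte 1: 0xE2 = 11100010, payload 0010 (4 bits).
Byte 2: 0x9B = 10011011 (10xxxxxx ✓), payload 011011.
Byte 3: 0xBC = 10111100 (10xxxxxx ✓), payload 111100.
Concatenate: 0010011011111100 = 0x26FC (16 bits → U+26FC).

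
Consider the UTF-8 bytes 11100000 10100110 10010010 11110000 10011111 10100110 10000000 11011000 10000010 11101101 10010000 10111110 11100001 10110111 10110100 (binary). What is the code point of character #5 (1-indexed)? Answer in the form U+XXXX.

Offset 0: leading byte 0xE0 = 11100000 → 3-byte char #1 = E0 A6 92.
Offset 3: leading byte 0xF0 = 11110000 → 4-byte char #2 = F0 9F A6 80.
Offset 7: leading byte 0xD8 = 11011000 → 2-byte char #3 = D8 82.
Offset 9: leading byte 0xED = 11101101 → 3-byte char #4 = ED 90 BE.
Offset 12: leading byte 0xE1 = 11100001 → 3-byte char #5 = E1 B7 B4.
Leading byte 0xE1 = 11100001 matches 1110xxxx → 3-byte sequence.
Byte 1: 0xE1 = 11100001, payload 0001 (4 bits).
Byte 2: 0xB7 = 10110111 (10xxxxxx ✓), payload 110111.
Byte 3: 0xB4 = 10110100 (10xxxxxx ✓), payload 110100.
Concatenate: 0001110111110100 = 0x1DF4 (16 bits → U+1DF4).

U+1DF4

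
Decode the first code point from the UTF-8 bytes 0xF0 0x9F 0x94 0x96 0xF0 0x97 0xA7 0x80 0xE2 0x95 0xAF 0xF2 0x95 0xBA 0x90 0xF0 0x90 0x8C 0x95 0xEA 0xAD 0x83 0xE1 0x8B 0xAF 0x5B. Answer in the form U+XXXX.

Offset 0: leading byte 0xF0 = 11110000 → 4-byte char #1 = F0 9F 94 96.
Leading byte 0xF0 = 11110000 matches 11110xxx → 4-byte sequence.
Byte 1: 0xF0 = 11110000, payload 000 (3 bits).
Byte 2: 0x9F = 10011111 (10xxxxxx ✓), payload 011111.
Byte 3: 0x94 = 10010100 (10xxxxxx ✓), payload 010100.
Byte 4: 0x96 = 10010110 (10xxxxxx ✓), payload 010110.
Concatenate: 000011111010100010110 = 0x1F516 (21 bits → U+1F516).

U+1F516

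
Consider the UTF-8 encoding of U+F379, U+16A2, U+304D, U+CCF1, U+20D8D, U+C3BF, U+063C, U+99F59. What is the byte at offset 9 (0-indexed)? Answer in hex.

U+F379 → 3-byte form EF 8D B9 at offsets 0–2.
U+16A2 → 3-byte form E1 9A A2 at offsets 3–5.
U+304D → 3-byte form E3 81 8D at offsets 6–8.
U+CCF1 → 3-byte form EC B3 B1 at offsets 9–11.
Offset 9 falls in char 4's range; it's byte 1 of EC B3 B1 = 0xEC.

0xEC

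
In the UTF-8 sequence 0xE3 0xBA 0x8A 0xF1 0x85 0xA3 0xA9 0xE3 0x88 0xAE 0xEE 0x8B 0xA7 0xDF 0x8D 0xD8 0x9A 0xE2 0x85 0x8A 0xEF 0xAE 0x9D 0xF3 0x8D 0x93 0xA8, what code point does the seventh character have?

Offset 0: leading byte 0xE3 = 11100011 → 3-byte char #1 = E3 BA 8A.
Offset 3: leading byte 0xF1 = 11110001 → 4-byte char #2 = F1 85 A3 A9.
Offset 7: leading byte 0xE3 = 11100011 → 3-byte char #3 = E3 88 AE.
Offset 10: leading byte 0xEE = 11101110 → 3-byte char #4 = EE 8B A7.
Offset 13: leading byte 0xDF = 11011111 → 2-byte char #5 = DF 8D.
Offset 15: leading byte 0xD8 = 11011000 → 2-byte char #6 = D8 9A.
Offset 17: leading byte 0xE2 = 11100010 → 3-byte char #7 = E2 85 8A.
Leading byte 0xE2 = 11100010 matches 1110xxxx → 3-byte sequence.
Byte 1: 0xE2 = 11100010, payload 0010 (4 bits).
Byte 2: 0x85 = 10000101 (10xxxxxx ✓), payload 000101.
Byte 3: 0x8A = 10001010 (10xxxxxx ✓), payload 001010.
Concatenate: 0010000101001010 = 0x214A (16 bits → U+214A).

U+214A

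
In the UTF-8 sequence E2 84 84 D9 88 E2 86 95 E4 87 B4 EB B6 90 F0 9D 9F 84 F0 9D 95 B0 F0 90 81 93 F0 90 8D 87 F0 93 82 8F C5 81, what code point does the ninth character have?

U+10347

Offset 0: leading byte 0xE2 = 11100010 → 3-byte char #1 = E2 84 84.
Offset 3: leading byte 0xD9 = 11011001 → 2-byte char #2 = D9 88.
Offset 5: leading byte 0xE2 = 11100010 → 3-byte char #3 = E2 86 95.
Offset 8: leading byte 0xE4 = 11100100 → 3-byte char #4 = E4 87 B4.
Offset 11: leading byte 0xEB = 11101011 → 3-byte char #5 = EB B6 90.
Offset 14: leading byte 0xF0 = 11110000 → 4-byte char #6 = F0 9D 9F 84.
Offset 18: leading byte 0xF0 = 11110000 → 4-byte char #7 = F0 9D 95 B0.
Offset 22: leading byte 0xF0 = 11110000 → 4-byte char #8 = F0 90 81 93.
Offset 26: leading byte 0xF0 = 11110000 → 4-byte char #9 = F0 90 8D 87.
Leading byte 0xF0 = 11110000 matches 11110xxx → 4-byte sequence.
Byte 1: 0xF0 = 11110000, payload 000 (3 bits).
Byte 2: 0x90 = 10010000 (10xxxxxx ✓), payload 010000.
Byte 3: 0x8D = 10001101 (10xxxxxx ✓), payload 001101.
Byte 4: 0x87 = 10000111 (10xxxxxx ✓), payload 000111.
Concatenate: 000010000001101000111 = 0x10347 (21 bits → U+10347).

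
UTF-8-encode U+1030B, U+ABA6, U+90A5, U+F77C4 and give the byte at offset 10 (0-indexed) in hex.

U+1030B → 4-byte form F0 90 8C 8B at offsets 0–3.
U+ABA6 → 3-byte form EA AE A6 at offsets 4–6.
U+90A5 → 3-byte form E9 82 A5 at offsets 7–9.
U+F77C4 → 4-byte form F3 B7 9F 84 at offsets 10–13.
Offset 10 falls in char 4's range; it's byte 1 of F3 B7 9F 84 = 0xF3.

0xF3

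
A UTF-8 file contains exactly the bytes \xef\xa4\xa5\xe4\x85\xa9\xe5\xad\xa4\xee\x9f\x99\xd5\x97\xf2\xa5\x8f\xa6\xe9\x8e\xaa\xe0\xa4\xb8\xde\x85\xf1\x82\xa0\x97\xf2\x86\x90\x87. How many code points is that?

11

Byte at offset 0: 0xEF = 11101111 → 3-byte char (#1). Advance 3.
Byte at offset 3: 0xE4 = 11100100 → 3-byte char (#2). Advance 3.
Byte at offset 6: 0xE5 = 11100101 → 3-byte char (#3). Advance 3.
Byte at offset 9: 0xEE = 11101110 → 3-byte char (#4). Advance 3.
Byte at offset 12: 0xD5 = 11010101 → 2-byte char (#5). Advance 2.
Byte at offset 14: 0xF2 = 11110010 → 4-byte char (#6). Advance 4.
Byte at offset 18: 0xE9 = 11101001 → 3-byte char (#7). Advance 3.
Byte at offset 21: 0xE0 = 11100000 → 3-byte char (#8). Advance 3.
Byte at offset 24: 0xDE = 11011110 → 2-byte char (#9). Advance 2.
Byte at offset 26: 0xF1 = 11110001 → 4-byte char (#10). Advance 4.
Byte at offset 30: 0xF2 = 11110010 → 4-byte char (#11). Advance 4.
Reached end at offset 34 after 11 code points.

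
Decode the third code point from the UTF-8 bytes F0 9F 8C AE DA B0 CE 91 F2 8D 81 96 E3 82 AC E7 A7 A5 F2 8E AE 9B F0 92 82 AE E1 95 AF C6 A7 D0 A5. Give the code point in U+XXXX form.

Offset 0: leading byte 0xF0 = 11110000 → 4-byte char #1 = F0 9F 8C AE.
Offset 4: leading byte 0xDA = 11011010 → 2-byte char #2 = DA B0.
Offset 6: leading byte 0xCE = 11001110 → 2-byte char #3 = CE 91.
Leading byte 0xCE = 11001110 matches 110xxxxx → 2-byte sequence.
Byte 1: 0xCE = 11001110, payload 01110 (5 bits).
Byte 2: 0x91 = 10010001 (10xxxxxx ✓), payload 010001.
Concatenate: 01110010001 = 0x391 (11 bits → U+0391).

U+0391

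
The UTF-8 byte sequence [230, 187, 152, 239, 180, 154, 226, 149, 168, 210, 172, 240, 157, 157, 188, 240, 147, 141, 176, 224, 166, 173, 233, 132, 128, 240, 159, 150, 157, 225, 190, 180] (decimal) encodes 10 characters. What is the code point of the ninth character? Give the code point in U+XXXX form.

U+1F59D

Offset 0: leading byte 0xE6 = 11100110 → 3-byte char #1 = E6 BB 98.
Offset 3: leading byte 0xEF = 11101111 → 3-byte char #2 = EF B4 9A.
Offset 6: leading byte 0xE2 = 11100010 → 3-byte char #3 = E2 95 A8.
Offset 9: leading byte 0xD2 = 11010010 → 2-byte char #4 = D2 AC.
Offset 11: leading byte 0xF0 = 11110000 → 4-byte char #5 = F0 9D 9D BC.
Offset 15: leading byte 0xF0 = 11110000 → 4-byte char #6 = F0 93 8D B0.
Offset 19: leading byte 0xE0 = 11100000 → 3-byte char #7 = E0 A6 AD.
Offset 22: leading byte 0xE9 = 11101001 → 3-byte char #8 = E9 84 80.
Offset 25: leading byte 0xF0 = 11110000 → 4-byte char #9 = F0 9F 96 9D.
Leading byte 0xF0 = 11110000 matches 11110xxx → 4-byte sequence.
Byte 1: 0xF0 = 11110000, payload 000 (3 bits).
Byte 2: 0x9F = 10011111 (10xxxxxx ✓), payload 011111.
Byte 3: 0x96 = 10010110 (10xxxxxx ✓), payload 010110.
Byte 4: 0x9D = 10011101 (10xxxxxx ✓), payload 011101.
Concatenate: 000011111010110011101 = 0x1F59D (21 bits → U+1F59D).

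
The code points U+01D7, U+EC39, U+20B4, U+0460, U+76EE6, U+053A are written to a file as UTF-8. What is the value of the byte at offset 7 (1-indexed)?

0x82

1-indexed offset 7 is 0-indexed offset 6.
U+01D7 → 2-byte form C7 97 at offsets 0–1.
U+EC39 → 3-byte form EE B0 B9 at offsets 2–4.
U+20B4 → 3-byte form E2 82 B4 at offsets 5–7.
Offset 6 falls in char 3's range; it's byte 2 of E2 82 B4 = 0x82.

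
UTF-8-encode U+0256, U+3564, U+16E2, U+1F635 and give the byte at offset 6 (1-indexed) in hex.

1-indexed offset 6 is 0-indexed offset 5.
U+0256 → 2-byte form C9 96 at offsets 0–1.
U+3564 → 3-byte form E3 95 A4 at offsets 2–4.
U+16E2 → 3-byte form E1 9B A2 at offsets 5–7.
Offset 5 falls in char 3's range; it's byte 1 of E1 9B A2 = 0xE1.

0xE1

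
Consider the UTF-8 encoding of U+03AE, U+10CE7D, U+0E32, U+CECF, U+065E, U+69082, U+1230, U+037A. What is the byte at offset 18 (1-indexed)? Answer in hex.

0x82

1-indexed offset 18 is 0-indexed offset 17.
U+03AE → 2-byte form CE AE at offsets 0–1.
U+10CE7D → 4-byte form F4 8C B9 BD at offsets 2–5.
U+0E32 → 3-byte form E0 B8 B2 at offsets 6–8.
U+CECF → 3-byte form EC BB 8F at offsets 9–11.
U+065E → 2-byte form D9 9E at offsets 12–13.
U+69082 → 4-byte form F1 A9 82 82 at offsets 14–17.
Offset 17 falls in char 6's range; it's byte 4 of F1 A9 82 82 = 0x82.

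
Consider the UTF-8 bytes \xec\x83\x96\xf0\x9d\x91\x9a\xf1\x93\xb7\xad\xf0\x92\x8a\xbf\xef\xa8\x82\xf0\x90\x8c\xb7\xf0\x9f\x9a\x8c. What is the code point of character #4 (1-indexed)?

U+122BF

Offset 0: leading byte 0xEC = 11101100 → 3-byte char #1 = EC 83 96.
Offset 3: leading byte 0xF0 = 11110000 → 4-byte char #2 = F0 9D 91 9A.
Offset 7: leading byte 0xF1 = 11110001 → 4-byte char #3 = F1 93 B7 AD.
Offset 11: leading byte 0xF0 = 11110000 → 4-byte char #4 = F0 92 8A BF.
Leading byte 0xF0 = 11110000 matches 11110xxx → 4-byte sequence.
Byte 1: 0xF0 = 11110000, payload 000 (3 bits).
Byte 2: 0x92 = 10010010 (10xxxxxx ✓), payload 010010.
Byte 3: 0x8A = 10001010 (10xxxxxx ✓), payload 001010.
Byte 4: 0xBF = 10111111 (10xxxxxx ✓), payload 111111.
Concatenate: 000010010001010111111 = 0x122BF (21 bits → U+122BF).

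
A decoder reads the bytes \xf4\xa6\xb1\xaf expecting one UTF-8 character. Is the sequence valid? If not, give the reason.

invalid (encodes a value above U+10FFFF)

Leading byte 0xF4 = 11110100 → 4-byte form.
Payload = 0x126C6F, which exceeds U+10FFFF, the maximum Unicode code point. (Leading bytes F5–FF, or F4 followed by ≥ 0x90, are invalid.)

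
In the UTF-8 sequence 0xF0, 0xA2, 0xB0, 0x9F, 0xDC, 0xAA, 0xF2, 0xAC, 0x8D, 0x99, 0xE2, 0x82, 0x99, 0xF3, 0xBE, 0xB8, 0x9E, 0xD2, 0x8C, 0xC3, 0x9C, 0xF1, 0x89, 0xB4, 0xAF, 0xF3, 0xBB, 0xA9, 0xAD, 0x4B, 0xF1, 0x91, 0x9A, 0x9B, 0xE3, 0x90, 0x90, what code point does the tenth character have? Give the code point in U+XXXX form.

Offset 0: leading byte 0xF0 = 11110000 → 4-byte char #1 = F0 A2 B0 9F.
Offset 4: leading byte 0xDC = 11011100 → 2-byte char #2 = DC AA.
Offset 6: leading byte 0xF2 = 11110010 → 4-byte char #3 = F2 AC 8D 99.
Offset 10: leading byte 0xE2 = 11100010 → 3-byte char #4 = E2 82 99.
Offset 13: leading byte 0xF3 = 11110011 → 4-byte char #5 = F3 BE B8 9E.
Offset 17: leading byte 0xD2 = 11010010 → 2-byte char #6 = D2 8C.
Offset 19: leading byte 0xC3 = 11000011 → 2-byte char #7 = C3 9C.
Offset 21: leading byte 0xF1 = 11110001 → 4-byte char #8 = F1 89 B4 AF.
Offset 25: leading byte 0xF3 = 11110011 → 4-byte char #9 = F3 BB A9 AD.
Offset 29: leading byte 0x4B = 01001011 → 1-byte char #10 = 4B.
Leading byte 0x4B = 01001011 matches 0xxxxxxx → 1-byte sequence.
Byte 1: 0x4B = 01001011, payload 1001011 (7 bits).
Concatenate: 1001011 = 0x4B (7 bits → U+004B).

U+004B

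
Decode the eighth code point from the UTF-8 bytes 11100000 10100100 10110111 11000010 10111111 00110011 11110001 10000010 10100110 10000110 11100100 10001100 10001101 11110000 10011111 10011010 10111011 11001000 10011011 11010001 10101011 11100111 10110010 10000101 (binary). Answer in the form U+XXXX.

Offset 0: leading byte 0xE0 = 11100000 → 3-byte char #1 = E0 A4 B7.
Offset 3: leading byte 0xC2 = 11000010 → 2-byte char #2 = C2 BF.
Offset 5: leading byte 0x33 = 00110011 → 1-byte char #3 = 33.
Offset 6: leading byte 0xF1 = 11110001 → 4-byte char #4 = F1 82 A6 86.
Offset 10: leading byte 0xE4 = 11100100 → 3-byte char #5 = E4 8C 8D.
Offset 13: leading byte 0xF0 = 11110000 → 4-byte char #6 = F0 9F 9A BB.
Offset 17: leading byte 0xC8 = 11001000 → 2-byte char #7 = C8 9B.
Offset 19: leading byte 0xD1 = 11010001 → 2-byte char #8 = D1 AB.
Leading byte 0xD1 = 11010001 matches 110xxxxx → 2-byte sequence.
Byte 1: 0xD1 = 11010001, payload 10001 (5 bits).
Byte 2: 0xAB = 10101011 (10xxxxxx ✓), payload 101011.
Concatenate: 10001101011 = 0x46B (11 bits → U+046B).

U+046B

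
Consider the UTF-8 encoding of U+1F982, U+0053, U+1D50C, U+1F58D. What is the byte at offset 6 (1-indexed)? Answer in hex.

1-indexed offset 6 is 0-indexed offset 5.
U+1F982 → 4-byte form F0 9F A6 82 at offsets 0–3.
U+0053 → 1-byte form 53 at offsets 4–4.
U+1D50C → 4-byte form F0 9D 94 8C at offsets 5–8.
Offset 5 falls in char 3's range; it's byte 1 of F0 9D 94 8C = 0xF0.

0xF0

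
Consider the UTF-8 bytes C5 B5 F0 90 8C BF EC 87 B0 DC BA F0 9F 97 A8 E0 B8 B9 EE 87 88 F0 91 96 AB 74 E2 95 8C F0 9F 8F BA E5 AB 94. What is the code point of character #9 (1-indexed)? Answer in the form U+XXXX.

U+0074

Offset 0: leading byte 0xC5 = 11000101 → 2-byte char #1 = C5 B5.
Offset 2: leading byte 0xF0 = 11110000 → 4-byte char #2 = F0 90 8C BF.
Offset 6: leading byte 0xEC = 11101100 → 3-byte char #3 = EC 87 B0.
Offset 9: leading byte 0xDC = 11011100 → 2-byte char #4 = DC BA.
Offset 11: leading byte 0xF0 = 11110000 → 4-byte char #5 = F0 9F 97 A8.
Offset 15: leading byte 0xE0 = 11100000 → 3-byte char #6 = E0 B8 B9.
Offset 18: leading byte 0xEE = 11101110 → 3-byte char #7 = EE 87 88.
Offset 21: leading byte 0xF0 = 11110000 → 4-byte char #8 = F0 91 96 AB.
Offset 25: leading byte 0x74 = 01110100 → 1-byte char #9 = 74.
Leading byte 0x74 = 01110100 matches 0xxxxxxx → 1-byte sequence.
Byte 1: 0x74 = 01110100, payload 1110100 (7 bits).
Concatenate: 1110100 = 0x74 (7 bits → U+0074).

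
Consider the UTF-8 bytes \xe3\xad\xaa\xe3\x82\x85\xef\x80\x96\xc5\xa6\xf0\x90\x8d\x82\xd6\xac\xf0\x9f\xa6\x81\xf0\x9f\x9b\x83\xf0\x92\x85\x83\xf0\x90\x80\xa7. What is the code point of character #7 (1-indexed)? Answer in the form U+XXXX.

U+1F981

Offset 0: leading byte 0xE3 = 11100011 → 3-byte char #1 = E3 AD AA.
Offset 3: leading byte 0xE3 = 11100011 → 3-byte char #2 = E3 82 85.
Offset 6: leading byte 0xEF = 11101111 → 3-byte char #3 = EF 80 96.
Offset 9: leading byte 0xC5 = 11000101 → 2-byte char #4 = C5 A6.
Offset 11: leading byte 0xF0 = 11110000 → 4-byte char #5 = F0 90 8D 82.
Offset 15: leading byte 0xD6 = 11010110 → 2-byte char #6 = D6 AC.
Offset 17: leading byte 0xF0 = 11110000 → 4-byte char #7 = F0 9F A6 81.
Leading byte 0xF0 = 11110000 matches 11110xxx → 4-byte sequence.
Byte 1: 0xF0 = 11110000, payload 000 (3 bits).
Byte 2: 0x9F = 10011111 (10xxxxxx ✓), payload 011111.
Byte 3: 0xA6 = 10100110 (10xxxxxx ✓), payload 100110.
Byte 4: 0x81 = 10000001 (10xxxxxx ✓), payload 000001.
Concatenate: 000011111100110000001 = 0x1F981 (21 bits → U+1F981).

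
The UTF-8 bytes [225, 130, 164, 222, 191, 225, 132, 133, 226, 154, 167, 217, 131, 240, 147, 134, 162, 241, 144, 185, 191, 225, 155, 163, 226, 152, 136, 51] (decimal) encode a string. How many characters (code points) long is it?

Byte at offset 0: 0xE1 = 11100001 → 3-byte char (#1). Advance 3.
Byte at offset 3: 0xDE = 11011110 → 2-byte char (#2). Advance 2.
Byte at offset 5: 0xE1 = 11100001 → 3-byte char (#3). Advance 3.
Byte at offset 8: 0xE2 = 11100010 → 3-byte char (#4). Advance 3.
Byte at offset 11: 0xD9 = 11011001 → 2-byte char (#5). Advance 2.
Byte at offset 13: 0xF0 = 11110000 → 4-byte char (#6). Advance 4.
Byte at offset 17: 0xF1 = 11110001 → 4-byte char (#7). Advance 4.
Byte at offset 21: 0xE1 = 11100001 → 3-byte char (#8). Advance 3.
Byte at offset 24: 0xE2 = 11100010 → 3-byte char (#9). Advance 3.
Byte at offset 27: 0x33 = 00110011 → 1-byte char (#10). Advance 1.
Reached end at offset 28 after 10 code points.

10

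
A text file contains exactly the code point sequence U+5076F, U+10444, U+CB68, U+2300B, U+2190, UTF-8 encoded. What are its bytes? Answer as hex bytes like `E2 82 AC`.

U+5076F: 4-byte form → F1 90 9D AF.
U+10444: 4-byte form → F0 90 91 84.
U+CB68: 3-byte form → EC AD A8.
U+2300B: 4-byte form → F0 A3 80 8B.
U+2190: 3-byte form → E2 86 90.
Concatenated (18 bytes): F1 90 9D AF F0 90 91 84 EC AD A8 F0 A3 80 8B E2 86 90.

F1 90 9D AF F0 90 91 84 EC AD A8 F0 A3 80 8B E2 86 90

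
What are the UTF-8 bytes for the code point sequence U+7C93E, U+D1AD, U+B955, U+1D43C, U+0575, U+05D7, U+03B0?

U+7C93E: 4-byte form → F1 BC A4 BE.
U+D1AD: 3-byte form → ED 86 AD.
U+B955: 3-byte form → EB A5 95.
U+1D43C: 4-byte form → F0 9D 90 BC.
U+0575: 2-byte form → D5 B5.
U+05D7: 2-byte form → D7 97.
U+03B0: 2-byte form → CE B0.
Concatenated (20 bytes): F1 BC A4 BE ED 86 AD EB A5 95 F0 9D 90 BC D5 B5 D7 97 CE B0.

F1 BC A4 BE ED 86 AD EB A5 95 F0 9D 90 BC D5 B5 D7 97 CE B0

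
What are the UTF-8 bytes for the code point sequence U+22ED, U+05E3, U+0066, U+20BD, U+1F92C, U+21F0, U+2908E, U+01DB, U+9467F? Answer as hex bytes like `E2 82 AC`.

E2 8B AD D7 A3 66 E2 82 BD F0 9F A4 AC E2 87 B0 F0 A9 82 8E C7 9B F2 94 99 BF

U+22ED: 3-byte form → E2 8B AD.
U+05E3: 2-byte form → D7 A3.
U+0066: 1-byte form → 66.
U+20BD: 3-byte form → E2 82 BD.
U+1F92C: 4-byte form → F0 9F A4 AC.
U+21F0: 3-byte form → E2 87 B0.
U+2908E: 4-byte form → F0 A9 82 8E.
U+01DB: 2-byte form → C7 9B.
U+9467F: 4-byte form → F2 94 99 BF.
Concatenated (26 bytes): E2 8B AD D7 A3 66 E2 82 BD F0 9F A4 AC E2 87 B0 F0 A9 82 8E C7 9B F2 94 99 BF.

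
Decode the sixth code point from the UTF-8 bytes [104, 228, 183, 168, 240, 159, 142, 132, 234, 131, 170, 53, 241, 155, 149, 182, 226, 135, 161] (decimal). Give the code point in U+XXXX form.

Offset 0: leading byte 0x68 = 01101000 → 1-byte char #1 = 68.
Offset 1: leading byte 0xE4 = 11100100 → 3-byte char #2 = E4 B7 A8.
Offset 4: leading byte 0xF0 = 11110000 → 4-byte char #3 = F0 9F 8E 84.
Offset 8: leading byte 0xEA = 11101010 → 3-byte char #4 = EA 83 AA.
Offset 11: leading byte 0x35 = 00110101 → 1-byte char #5 = 35.
Offset 12: leading byte 0xF1 = 11110001 → 4-byte char #6 = F1 9B 95 B6.
Leading byte 0xF1 = 11110001 matches 11110xxx → 4-byte sequence.
Byte 1: 0xF1 = 11110001, payload 001 (3 bits).
Byte 2: 0x9B = 10011011 (10xxxxxx ✓), payload 011011.
Byte 3: 0x95 = 10010101 (10xxxxxx ✓), payload 010101.
Byte 4: 0xB6 = 10110110 (10xxxxxx ✓), payload 110110.
Concatenate: 001011011010101110110 = 0x5B576 (21 bits → U+5B576).

U+5B576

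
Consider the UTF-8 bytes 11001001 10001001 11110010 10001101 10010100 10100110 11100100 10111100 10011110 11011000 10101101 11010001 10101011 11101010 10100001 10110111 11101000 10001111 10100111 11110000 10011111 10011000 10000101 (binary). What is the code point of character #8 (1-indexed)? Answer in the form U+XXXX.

U+1F605

Offset 0: leading byte 0xC9 = 11001001 → 2-byte char #1 = C9 89.
Offset 2: leading byte 0xF2 = 11110010 → 4-byte char #2 = F2 8D 94 A6.
Offset 6: leading byte 0xE4 = 11100100 → 3-byte char #3 = E4 BC 9E.
Offset 9: leading byte 0xD8 = 11011000 → 2-byte char #4 = D8 AD.
Offset 11: leading byte 0xD1 = 11010001 → 2-byte char #5 = D1 AB.
Offset 13: leading byte 0xEA = 11101010 → 3-byte char #6 = EA A1 B7.
Offset 16: leading byte 0xE8 = 11101000 → 3-byte char #7 = E8 8F A7.
Offset 19: leading byte 0xF0 = 11110000 → 4-byte char #8 = F0 9F 98 85.
Leading byte 0xF0 = 11110000 matches 11110xxx → 4-byte sequence.
Byte 1: 0xF0 = 11110000, payload 000 (3 bits).
Byte 2: 0x9F = 10011111 (10xxxxxx ✓), payload 011111.
Byte 3: 0x98 = 10011000 (10xxxxxx ✓), payload 011000.
Byte 4: 0x85 = 10000101 (10xxxxxx ✓), payload 000101.
Concatenate: 000011111011000000101 = 0x1F605 (21 bits → U+1F605).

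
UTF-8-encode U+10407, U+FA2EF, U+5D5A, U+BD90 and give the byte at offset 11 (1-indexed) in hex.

0x9A

1-indexed offset 11 is 0-indexed offset 10.
U+10407 → 4-byte form F0 90 90 87 at offsets 0–3.
U+FA2EF → 4-byte form F3 BA 8B AF at offsets 4–7.
U+5D5A → 3-byte form E5 B5 9A at offsets 8–10.
Offset 10 falls in char 3's range; it's byte 3 of E5 B5 9A = 0x9A.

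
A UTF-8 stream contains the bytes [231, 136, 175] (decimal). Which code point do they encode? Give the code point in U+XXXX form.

Leading byte 0xE7 = 11100111 matches 1110xxxx → 3-byte sequence.
Byte 1: 0xE7 = 11100111, payload 0111 (4 bits).
Byte 2: 0x88 = 10001000 (10xxxxxx ✓), payload 001000.
Byte 3: 0xAF = 10101111 (10xxxxxx ✓), payload 101111.
Concatenate: 0111001000101111 = 0x722F (16 bits → U+722F).

U+722F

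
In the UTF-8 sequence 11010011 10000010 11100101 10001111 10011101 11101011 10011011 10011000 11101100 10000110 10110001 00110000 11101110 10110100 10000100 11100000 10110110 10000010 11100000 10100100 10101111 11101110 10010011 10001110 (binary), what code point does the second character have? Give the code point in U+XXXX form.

Offset 0: leading byte 0xD3 = 11010011 → 2-byte char #1 = D3 82.
Offset 2: leading byte 0xE5 = 11100101 → 3-byte char #2 = E5 8F 9D.
Leading byte 0xE5 = 11100101 matches 1110xxxx → 3-byte sequence.
Byte 1: 0xE5 = 11100101, payload 0101 (4 bits).
Byte 2: 0x8F = 10001111 (10xxxxxx ✓), payload 001111.
Byte 3: 0x9D = 10011101 (10xxxxxx ✓), payload 011101.
Concatenate: 0101001111011101 = 0x53DD (16 bits → U+53DD).

U+53DD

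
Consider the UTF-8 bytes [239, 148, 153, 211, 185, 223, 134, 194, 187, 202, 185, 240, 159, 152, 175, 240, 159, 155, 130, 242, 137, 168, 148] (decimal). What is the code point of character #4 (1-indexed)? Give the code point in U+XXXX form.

U+00BB

Offset 0: leading byte 0xEF = 11101111 → 3-byte char #1 = EF 94 99.
Offset 3: leading byte 0xD3 = 11010011 → 2-byte char #2 = D3 B9.
Offset 5: leading byte 0xDF = 11011111 → 2-byte char #3 = DF 86.
Offset 7: leading byte 0xC2 = 11000010 → 2-byte char #4 = C2 BB.
Leading byte 0xC2 = 11000010 matches 110xxxxx → 2-byte sequence.
Byte 1: 0xC2 = 11000010, payload 00010 (5 bits).
Byte 2: 0xBB = 10111011 (10xxxxxx ✓), payload 111011.
Concatenate: 00010111011 = 0xBB (11 bits → U+00BB).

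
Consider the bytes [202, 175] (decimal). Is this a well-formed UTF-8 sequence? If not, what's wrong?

Leading byte 0xCA = 11001010 → 2-byte form.
Continuation bytes 0xAF=10101111 all match 10xxxxxx.
Decoded value 0x2AF is ≥ 0x80 (shortest form) and not a surrogate.

valid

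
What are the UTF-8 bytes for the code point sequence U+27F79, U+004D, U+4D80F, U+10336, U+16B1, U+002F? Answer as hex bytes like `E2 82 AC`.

U+27F79: 4-byte form → F0 A7 BD B9.
U+004D: 1-byte form → 4D.
U+4D80F: 4-byte form → F1 8D A0 8F.
U+10336: 4-byte form → F0 90 8C B6.
U+16B1: 3-byte form → E1 9A B1.
U+002F: 1-byte form → 2F.
Concatenated (17 bytes): F0 A7 BD B9 4D F1 8D A0 8F F0 90 8C B6 E1 9A B1 2F.

F0 A7 BD B9 4D F1 8D A0 8F F0 90 8C B6 E1 9A B1 2F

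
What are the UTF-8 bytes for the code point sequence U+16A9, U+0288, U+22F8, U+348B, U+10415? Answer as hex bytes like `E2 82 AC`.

E1 9A A9 CA 88 E2 8B B8 E3 92 8B F0 90 90 95

U+16A9: 3-byte form → E1 9A A9.
U+0288: 2-byte form → CA 88.
U+22F8: 3-byte form → E2 8B B8.
U+348B: 3-byte form → E3 92 8B.
U+10415: 4-byte form → F0 90 90 95.
Concatenated (15 bytes): E1 9A A9 CA 88 E2 8B B8 E3 92 8B F0 90 90 95.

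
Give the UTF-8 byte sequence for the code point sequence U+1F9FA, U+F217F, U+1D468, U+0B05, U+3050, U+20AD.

F0 9F A7 BA F3 B2 85 BF F0 9D 91 A8 E0 AC 85 E3 81 90 E2 82 AD

U+1F9FA: 4-byte form → F0 9F A7 BA.
U+F217F: 4-byte form → F3 B2 85 BF.
U+1D468: 4-byte form → F0 9D 91 A8.
U+0B05: 3-byte form → E0 AC 85.
U+3050: 3-byte form → E3 81 90.
U+20AD: 3-byte form → E2 82 AD.
Concatenated (21 bytes): F0 9F A7 BA F3 B2 85 BF F0 9D 91 A8 E0 AC 85 E3 81 90 E2 82 AD.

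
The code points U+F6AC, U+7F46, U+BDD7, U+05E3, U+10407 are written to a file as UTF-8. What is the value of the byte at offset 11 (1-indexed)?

0xA3

1-indexed offset 11 is 0-indexed offset 10.
U+F6AC → 3-byte form EF 9A AC at offsets 0–2.
U+7F46 → 3-byte form E7 BD 86 at offsets 3–5.
U+BDD7 → 3-byte form EB B7 97 at offsets 6–8.
U+05E3 → 2-byte form D7 A3 at offsets 9–10.
Offset 10 falls in char 4's range; it's byte 2 of D7 A3 = 0xA3.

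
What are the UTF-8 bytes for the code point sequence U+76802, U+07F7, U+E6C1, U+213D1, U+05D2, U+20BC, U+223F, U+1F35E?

F1 B6 A0 82 DF B7 EE 9B 81 F0 A1 8F 91 D7 92 E2 82 BC E2 88 BF F0 9F 8D 9E

U+76802: 4-byte form → F1 B6 A0 82.
U+07F7: 2-byte form → DF B7.
U+E6C1: 3-byte form → EE 9B 81.
U+213D1: 4-byte form → F0 A1 8F 91.
U+05D2: 2-byte form → D7 92.
U+20BC: 3-byte form → E2 82 BC.
U+223F: 3-byte form → E2 88 BF.
U+1F35E: 4-byte form → F0 9F 8D 9E.
Concatenated (25 bytes): F1 B6 A0 82 DF B7 EE 9B 81 F0 A1 8F 91 D7 92 E2 82 BC E2 88 BF F0 9F 8D 9E.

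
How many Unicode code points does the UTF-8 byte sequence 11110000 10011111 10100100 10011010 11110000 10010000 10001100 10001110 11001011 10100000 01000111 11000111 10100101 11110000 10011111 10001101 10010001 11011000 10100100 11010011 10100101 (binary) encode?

8

Byte at offset 0: 0xF0 = 11110000 → 4-byte char (#1). Advance 4.
Byte at offset 4: 0xF0 = 11110000 → 4-byte char (#2). Advance 4.
Byte at offset 8: 0xCB = 11001011 → 2-byte char (#3). Advance 2.
Byte at offset 10: 0x47 = 01000111 → 1-byte char (#4). Advance 1.
Byte at offset 11: 0xC7 = 11000111 → 2-byte char (#5). Advance 2.
Byte at offset 13: 0xF0 = 11110000 → 4-byte char (#6). Advance 4.
Byte at offset 17: 0xD8 = 11011000 → 2-byte char (#7). Advance 2.
Byte at offset 19: 0xD3 = 11010011 → 2-byte char (#8). Advance 2.
Reached end at offset 21 after 8 code points.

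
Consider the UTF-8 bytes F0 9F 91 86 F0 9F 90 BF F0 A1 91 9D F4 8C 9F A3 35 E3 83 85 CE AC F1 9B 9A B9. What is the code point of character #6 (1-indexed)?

Offset 0: leading byte 0xF0 = 11110000 → 4-byte char #1 = F0 9F 91 86.
Offset 4: leading byte 0xF0 = 11110000 → 4-byte char #2 = F0 9F 90 BF.
Offset 8: leading byte 0xF0 = 11110000 → 4-byte char #3 = F0 A1 91 9D.
Offset 12: leading byte 0xF4 = 11110100 → 4-byte char #4 = F4 8C 9F A3.
Offset 16: leading byte 0x35 = 00110101 → 1-byte char #5 = 35.
Offset 17: leading byte 0xE3 = 11100011 → 3-byte char #6 = E3 83 85.
Leading byte 0xE3 = 11100011 matches 1110xxxx → 3-byte sequence.
Byte 1: 0xE3 = 11100011, payload 0011 (4 bits).
Byte 2: 0x83 = 10000011 (10xxxxxx ✓), payload 000011.
Byte 3: 0x85 = 10000101 (10xxxxxx ✓), payload 000101.
Concatenate: 0011000011000101 = 0x30C5 (16 bits → U+30C5).

U+30C5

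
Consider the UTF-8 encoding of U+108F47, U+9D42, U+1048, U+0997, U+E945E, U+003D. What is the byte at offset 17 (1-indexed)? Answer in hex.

0x9E

1-indexed offset 17 is 0-indexed offset 16.
U+108F47 → 4-byte form F4 88 BD 87 at offsets 0–3.
U+9D42 → 3-byte form E9 B5 82 at offsets 4–6.
U+1048 → 3-byte form E1 81 88 at offsets 7–9.
U+0997 → 3-byte form E0 A6 97 at offsets 10–12.
U+E945E → 4-byte form F3 A9 91 9E at offsets 13–16.
Offset 16 falls in char 5's range; it's byte 4 of F3 A9 91 9E = 0x9E.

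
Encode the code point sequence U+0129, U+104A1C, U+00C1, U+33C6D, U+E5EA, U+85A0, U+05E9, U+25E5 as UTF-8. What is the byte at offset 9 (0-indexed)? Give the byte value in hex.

U+0129 → 2-byte form C4 A9 at offsets 0–1.
U+104A1C → 4-byte form F4 84 A8 9C at offsets 2–5.
U+00C1 → 2-byte form C3 81 at offsets 6–7.
U+33C6D → 4-byte form F0 B3 B1 AD at offsets 8–11.
Offset 9 falls in char 4's range; it's byte 2 of F0 B3 B1 AD = 0xB3.

0xB3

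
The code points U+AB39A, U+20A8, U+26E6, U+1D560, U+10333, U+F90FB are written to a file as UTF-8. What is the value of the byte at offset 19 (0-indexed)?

0xB9

U+AB39A → 4-byte form F2 AB 8E 9A at offsets 0–3.
U+20A8 → 3-byte form E2 82 A8 at offsets 4–6.
U+26E6 → 3-byte form E2 9B A6 at offsets 7–9.
U+1D560 → 4-byte form F0 9D 95 A0 at offsets 10–13.
U+10333 → 4-byte form F0 90 8C B3 at offsets 14–17.
U+F90FB → 4-byte form F3 B9 83 BB at offsets 18–21.
Offset 19 falls in char 6's range; it's byte 2 of F3 B9 83 BB = 0xB9.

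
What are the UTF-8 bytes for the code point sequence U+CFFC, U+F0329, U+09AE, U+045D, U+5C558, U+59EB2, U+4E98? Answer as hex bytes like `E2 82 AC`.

EC BF BC F3 B0 8C A9 E0 A6 AE D1 9D F1 9C 95 98 F1 99 BA B2 E4 BA 98

U+CFFC: 3-byte form → EC BF BC.
U+F0329: 4-byte form → F3 B0 8C A9.
U+09AE: 3-byte form → E0 A6 AE.
U+045D: 2-byte form → D1 9D.
U+5C558: 4-byte form → F1 9C 95 98.
U+59EB2: 4-byte form → F1 99 BA B2.
U+4E98: 3-byte form → E4 BA 98.
Concatenated (23 bytes): EC BF BC F3 B0 8C A9 E0 A6 AE D1 9D F1 9C 95 98 F1 99 BA B2 E4 BA 98.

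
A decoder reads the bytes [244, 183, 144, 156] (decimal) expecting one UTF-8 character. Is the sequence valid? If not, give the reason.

invalid (encodes a value above U+10FFFF)

Leading byte 0xF4 = 11110100 → 4-byte form.
Payload = 0x13741C, which exceeds U+10FFFF, the maximum Unicode code point. (Leading bytes F5–FF, or F4 followed by ≥ 0x90, are invalid.)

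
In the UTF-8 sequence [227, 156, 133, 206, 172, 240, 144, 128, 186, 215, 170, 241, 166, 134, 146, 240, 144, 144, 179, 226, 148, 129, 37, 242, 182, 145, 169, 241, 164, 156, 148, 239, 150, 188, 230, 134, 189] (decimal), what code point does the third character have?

U+1003A

Offset 0: leading byte 0xE3 = 11100011 → 3-byte char #1 = E3 9C 85.
Offset 3: leading byte 0xCE = 11001110 → 2-byte char #2 = CE AC.
Offset 5: leading byte 0xF0 = 11110000 → 4-byte char #3 = F0 90 80 BA.
Leading byte 0xF0 = 11110000 matches 11110xxx → 4-byte sequence.
Byte 1: 0xF0 = 11110000, payload 000 (3 bits).
Byte 2: 0x90 = 10010000 (10xxxxxx ✓), payload 010000.
Byte 3: 0x80 = 10000000 (10xxxxxx ✓), payload 000000.
Byte 4: 0xBA = 10111010 (10xxxxxx ✓), payload 111010.
Concatenate: 000010000000000111010 = 0x1003A (21 bits → U+1003A).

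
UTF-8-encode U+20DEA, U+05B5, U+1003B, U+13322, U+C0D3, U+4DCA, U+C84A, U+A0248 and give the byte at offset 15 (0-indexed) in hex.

U+20DEA → 4-byte form F0 A0 B7 AA at offsets 0–3.
U+05B5 → 2-byte form D6 B5 at offsets 4–5.
U+1003B → 4-byte form F0 90 80 BB at offsets 6–9.
U+13322 → 4-byte form F0 93 8C A2 at offsets 10–13.
U+C0D3 → 3-byte form EC 83 93 at offsets 14–16.
Offset 15 falls in char 5's range; it's byte 2 of EC 83 93 = 0x83.

0x83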